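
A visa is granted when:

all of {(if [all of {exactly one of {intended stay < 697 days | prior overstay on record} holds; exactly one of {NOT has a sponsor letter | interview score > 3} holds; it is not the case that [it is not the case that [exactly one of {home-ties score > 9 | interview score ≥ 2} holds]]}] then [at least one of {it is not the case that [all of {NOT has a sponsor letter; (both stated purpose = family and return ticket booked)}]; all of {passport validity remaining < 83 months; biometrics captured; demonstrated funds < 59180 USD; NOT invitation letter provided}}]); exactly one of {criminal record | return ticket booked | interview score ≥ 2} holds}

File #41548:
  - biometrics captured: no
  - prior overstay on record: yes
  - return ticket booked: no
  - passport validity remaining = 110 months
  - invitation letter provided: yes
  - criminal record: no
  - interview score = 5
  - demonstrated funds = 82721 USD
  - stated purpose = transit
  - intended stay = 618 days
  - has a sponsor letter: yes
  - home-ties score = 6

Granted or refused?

Atomic conditions:
  intended stay < 697 days: 618 < 697 is true
  prior overstay on record: yes → true
  NOT has a sponsor letter: yes → false
  interview score > 3: 5 > 3 is true
  home-ties score > 9: 6 > 9 is false
  interview score ≥ 2: 5 ≥ 2 is true
  stated purpose = family: transit == family is false
  return ticket booked: no → false
  passport validity remaining < 83 months: 110 < 83 is false
  biometrics captured: no → false
  demonstrated funds < 59180 USD: 82721 < 59180 is false
  NOT invitation letter provided: yes → false
  criminal record: no → false
Combine:
[1.1.1] exactly-one(true, true) = false
[1.1.2] exactly-one(false, true) = true
[1.1.3.1.1] exactly-one(false, true) = true
[1.1.3.1] NOT true = false
[1.1.3] NOT false = true
[1.1] false AND true AND true = false
[1.2.1.1.2] false AND false = false
[1.2.1.1] false AND false = false
[1.2.1] NOT false = true
[1.2.2] false AND false AND false AND false = false
[1.2] true OR false = true
[1] false → true (antecedent false ⇒ implication holds) = true
[2] exactly-one(false, false, true) = true
[root] true AND true = true
Overall: true → granted

Granted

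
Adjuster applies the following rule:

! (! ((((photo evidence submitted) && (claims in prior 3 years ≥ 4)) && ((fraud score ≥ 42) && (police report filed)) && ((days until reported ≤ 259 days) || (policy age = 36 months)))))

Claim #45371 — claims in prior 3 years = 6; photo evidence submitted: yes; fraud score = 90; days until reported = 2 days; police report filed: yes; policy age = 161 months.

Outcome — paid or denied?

Atomic conditions:
  photo evidence submitted: yes → true
  claims in prior 3 years ≥ 4: 6 ≥ 4 is true
  fraud score ≥ 42: 90 ≥ 42 is true
  police report filed: yes → true
  days until reported ≤ 259 days: 2 ≤ 259 is true
  policy age = 36 months: 161 == 36 is false
Combine:
[1.1.1] true AND true = true
[1.1.2] true AND true = true
[1.1.3] true OR false = true
[1.1] true AND true AND true = true
[1] NOT true = false
[root] NOT false = true
Overall: true → paid

Paid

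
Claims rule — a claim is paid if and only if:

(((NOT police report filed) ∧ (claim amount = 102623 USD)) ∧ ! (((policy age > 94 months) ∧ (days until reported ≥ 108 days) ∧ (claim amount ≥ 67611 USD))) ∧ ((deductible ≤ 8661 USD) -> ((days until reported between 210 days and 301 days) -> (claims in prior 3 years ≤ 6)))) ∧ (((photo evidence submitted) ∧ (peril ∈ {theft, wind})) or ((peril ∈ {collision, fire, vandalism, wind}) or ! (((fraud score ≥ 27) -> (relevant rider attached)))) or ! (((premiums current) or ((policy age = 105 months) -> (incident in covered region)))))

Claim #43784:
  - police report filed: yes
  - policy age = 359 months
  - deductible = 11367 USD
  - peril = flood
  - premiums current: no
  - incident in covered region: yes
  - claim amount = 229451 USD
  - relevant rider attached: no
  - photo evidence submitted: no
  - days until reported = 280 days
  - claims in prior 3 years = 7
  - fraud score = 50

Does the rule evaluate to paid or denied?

Atomic conditions:
  NOT police report filed: yes → false
  claim amount = 102623 USD: 229451 == 102623 is false
  policy age > 94 months: 359 > 94 is true
  days until reported ≥ 108 days: 280 ≥ 108 is true
  claim amount ≥ 67611 USD: 229451 ≥ 67611 is true
  deductible ≤ 8661 USD: 11367 ≤ 8661 is false
  days until reported between 210 days and 301 days: 280 in [210, 301] is true
  claims in prior 3 years ≤ 6: 7 ≤ 6 is false
  photo evidence submitted: no → false
  peril ∈ {theft, wind}: flood is not in the set → false
  peril ∈ {collision, fire, vandalism, wind}: flood is not in the set → false
  fraud score ≥ 27: 50 ≥ 27 is true
  relevant rider attached: no → false
  premiums current: no → false
  policy age = 105 months: 359 == 105 is false
  incident in covered region: yes → true
Combine:
[1.1] false AND false = false
[1.2.1] true AND true AND true = true
[1.2] NOT true = false
[1.3.2] true → false = false
[1.3] false → false (antecedent false ⇒ implication holds) = true
[1] false AND false AND true = false
[2.1] false AND false = false
[2.2.2.1] true → false = false
[2.2.2] NOT false = true
[2.2] false OR true = true
[2.3.1.2] false → true (antecedent false ⇒ implication holds) = true
[2.3.1] false OR true = true
[2.3] NOT true = false
[2] false OR true OR false = true
[root] false AND true = false
Overall: false → denied

Denied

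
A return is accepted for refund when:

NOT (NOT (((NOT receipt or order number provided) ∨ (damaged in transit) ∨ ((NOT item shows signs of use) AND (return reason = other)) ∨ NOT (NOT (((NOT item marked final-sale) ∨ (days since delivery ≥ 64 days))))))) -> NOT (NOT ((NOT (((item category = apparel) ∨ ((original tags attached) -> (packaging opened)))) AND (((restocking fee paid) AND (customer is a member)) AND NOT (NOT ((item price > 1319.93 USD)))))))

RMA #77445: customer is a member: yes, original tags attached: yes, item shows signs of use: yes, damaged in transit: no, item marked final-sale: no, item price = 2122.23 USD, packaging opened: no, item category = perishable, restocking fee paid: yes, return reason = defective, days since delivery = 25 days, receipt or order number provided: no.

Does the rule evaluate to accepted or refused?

Atomic conditions:
  NOT receipt or order number provided: no → true
  damaged in transit: no → false
  NOT item shows signs of use: yes → false
  return reason = other: defective == other is false
  NOT item marked final-sale: no → true
  days since delivery ≥ 64 days: 25 ≥ 64 is false
  item category = apparel: perishable == apparel is false
  original tags attached: yes → true
  packaging opened: no → false
  restocking fee paid: yes → true
  customer is a member: yes → true
  item price > 1319.93 USD: 2122.23 > 1319.93 is true
Combine:
[1.1.1.3] false AND false = false
[1.1.1.4.1.1] true OR false = true
[1.1.1.4.1] NOT true = false
[1.1.1.4] NOT false = true
[1.1.1] true OR false OR false OR true = true
[1.1] NOT true = false
[1] NOT false = true
[2.1.1.1.1.2] true → false = false
[2.1.1.1.1] false OR false = false
[2.1.1.1] NOT false = true
[2.1.1.2.1] true AND true = true
[2.1.1.2.2.1] NOT true = false
[2.1.1.2.2] NOT false = true
[2.1.1.2] true AND true = true
[2.1.1] true AND true = true
[2.1] NOT true = false
[2] NOT false = true
[root] true → true = true
Overall: true → accepted

Accepted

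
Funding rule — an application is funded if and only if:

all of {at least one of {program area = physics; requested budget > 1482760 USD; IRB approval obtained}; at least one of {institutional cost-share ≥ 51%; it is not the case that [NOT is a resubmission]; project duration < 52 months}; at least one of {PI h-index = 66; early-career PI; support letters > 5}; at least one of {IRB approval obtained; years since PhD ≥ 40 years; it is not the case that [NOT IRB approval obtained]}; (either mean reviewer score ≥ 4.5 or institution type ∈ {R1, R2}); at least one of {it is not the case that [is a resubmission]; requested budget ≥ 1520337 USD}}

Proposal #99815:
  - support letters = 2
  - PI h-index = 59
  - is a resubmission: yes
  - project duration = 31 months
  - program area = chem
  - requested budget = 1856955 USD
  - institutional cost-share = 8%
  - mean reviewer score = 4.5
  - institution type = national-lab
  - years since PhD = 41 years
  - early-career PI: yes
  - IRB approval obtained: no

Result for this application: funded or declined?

Funded

Atomic conditions:
  program area = physics: chem == physics is false
  requested budget > 1482760 USD: 1856955 > 1482760 is true
  IRB approval obtained: no → false
  institutional cost-share ≥ 51%: 8 ≥ 51 is false
  NOT is a resubmission: yes → false
  project duration < 52 months: 31 < 52 is true
  PI h-index = 66: 59 == 66 is false
  early-career PI: yes → true
  support letters > 5: 2 > 5 is false
  years since PhD ≥ 40 years: 41 ≥ 40 is true
  NOT IRB approval obtained: no → true
  mean reviewer score ≥ 4.5: 4.5 ≥ 4.5 is true
  institution type ∈ {R1, R2}: national-lab is not in the set → false
  is a resubmission: yes → true
  requested budget ≥ 1520337 USD: 1856955 ≥ 1520337 is true
Combine:
[1] false OR true OR false = true
[2.2] NOT false = true
[2] false OR true OR true = true
[3] false OR true OR false = true
[4.3] NOT true = false
[4] false OR true OR false = true
[5] true OR false = true
[6.1] NOT true = false
[6] false OR true = true
[root] true AND true AND true AND true AND true AND true = true
Overall: true → funded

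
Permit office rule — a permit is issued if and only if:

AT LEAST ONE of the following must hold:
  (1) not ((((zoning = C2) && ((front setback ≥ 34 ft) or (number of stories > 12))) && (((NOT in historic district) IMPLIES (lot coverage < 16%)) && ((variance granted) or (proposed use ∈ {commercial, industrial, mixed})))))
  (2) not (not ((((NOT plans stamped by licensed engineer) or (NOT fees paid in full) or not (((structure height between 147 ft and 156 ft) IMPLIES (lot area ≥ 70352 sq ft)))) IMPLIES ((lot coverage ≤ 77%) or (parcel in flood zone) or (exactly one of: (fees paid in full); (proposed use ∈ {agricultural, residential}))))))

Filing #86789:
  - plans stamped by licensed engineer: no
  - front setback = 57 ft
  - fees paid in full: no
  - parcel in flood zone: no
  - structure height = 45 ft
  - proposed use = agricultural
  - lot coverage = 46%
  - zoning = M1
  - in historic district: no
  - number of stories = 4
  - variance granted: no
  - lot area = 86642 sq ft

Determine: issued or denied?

Atomic conditions:
  zoning = C2: M1 == C2 is false
  front setback ≥ 34 ft: 57 ≥ 34 is true
  number of stories > 12: 4 > 12 is false
  NOT in historic district: no → true
  lot coverage < 16%: 46 < 16 is false
  variance granted: no → false
  proposed use ∈ {commercial, industrial, mixed}: agricultural is not in the set → false
  NOT plans stamped by licensed engineer: no → true
  NOT fees paid in full: no → true
  structure height between 147 ft and 156 ft: 45 in [147, 156] is false
  lot area ≥ 70352 sq ft: 86642 ≥ 70352 is true
  lot coverage ≤ 77%: 46 ≤ 77 is true
  parcel in flood zone: no → false
  fees paid in full: no → false
  proposed use ∈ {agricultural, residential}: agricultural is in the set → true
Combine:
[1.1.1.2] true OR false = true
[1.1.1] false AND true = false
[1.1.2.1] true → false = false
[1.1.2.2] false OR false = false
[1.1.2] false AND false = false
[1.1] false AND false = false
[1] NOT false = true
[2.1.1.1.3.1] false → true (antecedent false ⇒ implication holds) = true
[2.1.1.1.3] NOT true = false
[2.1.1.1] true OR true OR false = true
[2.1.1.2.3] exactly-one(false, true) = true
[2.1.1.2] true OR false OR true = true
[2.1.1] true → true = true
[2.1] NOT true = false
[2] NOT false = true
[root] true OR true = true
Overall: true → issued

Issued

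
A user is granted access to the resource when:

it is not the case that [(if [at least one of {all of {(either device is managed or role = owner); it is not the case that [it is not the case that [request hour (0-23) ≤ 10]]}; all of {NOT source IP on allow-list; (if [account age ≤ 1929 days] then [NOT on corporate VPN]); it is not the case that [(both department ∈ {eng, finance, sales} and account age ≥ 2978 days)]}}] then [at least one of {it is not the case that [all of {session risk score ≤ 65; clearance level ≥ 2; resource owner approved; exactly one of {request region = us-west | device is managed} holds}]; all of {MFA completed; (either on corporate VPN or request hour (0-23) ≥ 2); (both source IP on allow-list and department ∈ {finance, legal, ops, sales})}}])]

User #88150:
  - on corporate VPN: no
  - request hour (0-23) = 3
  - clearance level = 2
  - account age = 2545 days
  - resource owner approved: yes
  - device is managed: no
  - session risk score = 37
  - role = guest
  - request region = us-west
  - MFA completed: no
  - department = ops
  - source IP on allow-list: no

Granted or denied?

Atomic conditions:
  device is managed: no → false
  role = owner: guest == owner is false
  request hour (0-23) ≤ 10: 3 ≤ 10 is true
  NOT source IP on allow-list: no → true
  account age ≤ 1929 days: 2545 ≤ 1929 is false
  NOT on corporate VPN: no → true
  department ∈ {eng, finance, sales}: ops is not in the set → false
  account age ≥ 2978 days: 2545 ≥ 2978 is false
  session risk score ≤ 65: 37 ≤ 65 is true
  clearance level ≥ 2: 2 ≥ 2 is true
  resource owner approved: yes → true
  request region = us-west: us-west == us-west is true
  MFA completed: no → false
  on corporate VPN: no → false
  request hour (0-23) ≥ 2: 3 ≥ 2 is true
  source IP on allow-list: no → false
  department ∈ {finance, legal, ops, sales}: ops is in the set → true
Combine:
[1.1.1.1] false OR false = false
[1.1.1.2.1] NOT true = false
[1.1.1.2] NOT false = true
[1.1.1] false AND true = false
[1.1.2.2] false → true (antecedent false ⇒ implication holds) = true
[1.1.2.3.1] false AND false = false
[1.1.2.3] NOT false = true
[1.1.2] true AND true AND true = true
[1.1] false OR true = true
[1.2.1.1.4] exactly-one(true, false) = true
[1.2.1.1] true AND true AND true AND true = true
[1.2.1] NOT true = false
[1.2.2.2] false OR true = true
[1.2.2.3] false AND true = false
[1.2.2] false AND true AND false = false
[1.2] false OR false = false
[1] true → false = false
[root] NOT false = true
Overall: true → granted

Granted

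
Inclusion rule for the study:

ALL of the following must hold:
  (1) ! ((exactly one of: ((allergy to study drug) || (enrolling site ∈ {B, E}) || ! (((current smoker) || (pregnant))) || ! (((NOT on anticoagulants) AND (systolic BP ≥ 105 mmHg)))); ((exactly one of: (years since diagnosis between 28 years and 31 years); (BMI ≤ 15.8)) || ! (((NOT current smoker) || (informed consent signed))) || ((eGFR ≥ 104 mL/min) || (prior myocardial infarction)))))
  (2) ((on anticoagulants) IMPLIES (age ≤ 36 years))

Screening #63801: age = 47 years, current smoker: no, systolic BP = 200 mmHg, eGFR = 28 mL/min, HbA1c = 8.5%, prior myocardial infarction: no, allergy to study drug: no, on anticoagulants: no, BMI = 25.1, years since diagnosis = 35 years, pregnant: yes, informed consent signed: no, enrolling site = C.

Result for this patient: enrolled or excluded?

Enrolled

Atomic conditions:
  allergy to study drug: no → false
  enrolling site ∈ {B, E}: C is not in the set → false
  current smoker: no → false
  pregnant: yes → true
  NOT on anticoagulants: no → true
  systolic BP ≥ 105 mmHg: 200 ≥ 105 is true
  years since diagnosis between 28 years and 31 years: 35 in [28, 31] is false
  BMI ≤ 15.8: 25.1 ≤ 15.8 is false
  NOT current smoker: no → true
  informed consent signed: no → false
  eGFR ≥ 104 mL/min: 28 ≥ 104 is false
  prior myocardial infarction: no → false
  on anticoagulants: no → false
  age ≤ 36 years: 47 ≤ 36 is false
Combine:
[1.1.1.3.1] false OR true = true
[1.1.1.3] NOT true = false
[1.1.1.4.1] true AND true = true
[1.1.1.4] NOT true = false
[1.1.1] false OR false OR false OR false = false
[1.1.2.1] exactly-one(false, false) = false
[1.1.2.2.1] true OR false = true
[1.1.2.2] NOT true = false
[1.1.2.3] false OR false = false
[1.1.2] false OR false OR false = false
[1.1] exactly-one(false, false) = false
[1] NOT false = true
[2] false → false (antecedent false ⇒ implication holds) = true
[root] true AND true = true
Overall: true → enrolled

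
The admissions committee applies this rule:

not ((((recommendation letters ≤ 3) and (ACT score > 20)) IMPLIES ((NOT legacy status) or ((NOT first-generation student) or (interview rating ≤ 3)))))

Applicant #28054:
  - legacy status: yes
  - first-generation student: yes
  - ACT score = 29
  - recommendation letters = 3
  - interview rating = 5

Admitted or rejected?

Atomic conditions:
  recommendation letters ≤ 3: 3 ≤ 3 is true
  ACT score > 20: 29 > 20 is true
  NOT legacy status: yes → false
  NOT first-generation student: yes → false
  interview rating ≤ 3: 5 ≤ 3 is false
Combine:
[1.1] true AND true = true
[1.2.2] false OR false = false
[1.2] false OR false = false
[1] true → false = false
[root] NOT false = true
Overall: true → admitted

Admitted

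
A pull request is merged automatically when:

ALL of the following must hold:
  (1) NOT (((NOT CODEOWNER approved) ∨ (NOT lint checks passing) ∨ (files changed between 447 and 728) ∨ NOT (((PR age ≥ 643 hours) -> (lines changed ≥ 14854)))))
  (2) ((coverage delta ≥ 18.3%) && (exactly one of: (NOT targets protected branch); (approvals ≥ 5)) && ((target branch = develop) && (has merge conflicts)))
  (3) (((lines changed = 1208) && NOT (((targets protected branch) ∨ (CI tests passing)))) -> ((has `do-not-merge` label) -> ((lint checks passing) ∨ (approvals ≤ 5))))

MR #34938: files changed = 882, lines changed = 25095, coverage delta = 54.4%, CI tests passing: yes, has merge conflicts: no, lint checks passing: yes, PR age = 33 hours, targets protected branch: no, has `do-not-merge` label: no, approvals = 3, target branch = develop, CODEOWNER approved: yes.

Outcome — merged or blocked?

Atomic conditions:
  NOT CODEOWNER approved: yes → false
  NOT lint checks passing: yes → false
  files changed between 447 and 728: 882 in [447, 728] is false
  PR age ≥ 643 hours: 33 ≥ 643 is false
  lines changed ≥ 14854: 25095 ≥ 14854 is true
  coverage delta ≥ 18.3%: 54.4 ≥ 18.3 is true
  NOT targets protected branch: no → true
  approvals ≥ 5: 3 ≥ 5 is false
  target branch = develop: develop == develop is true
  has merge conflicts: no → false
  lines changed = 1208: 25095 == 1208 is false
  targets protected branch: no → false
  CI tests passing: yes → true
  has `do-not-merge` label: no → false
  lint checks passing: yes → true
  approvals ≤ 5: 3 ≤ 5 is true
Combine:
[1.1.4.1] false → true (antecedent false ⇒ implication holds) = true
[1.1.4] NOT true = false
[1.1] false OR false OR false OR false = false
[1] NOT false = true
[2.2] exactly-one(true, false) = true
[2.3] true AND false = false
[2] true AND true AND false = false
[3.1.2.1] false OR true = true
[3.1.2] NOT true = false
[3.1] false AND false = false
[3.2.2] true OR true = true
[3.2] false → true (antecedent false ⇒ implication holds) = true
[3] false → true (antecedent false ⇒ implication holds) = true
[root] true AND false AND true = false
Overall: false → blocked

Blocked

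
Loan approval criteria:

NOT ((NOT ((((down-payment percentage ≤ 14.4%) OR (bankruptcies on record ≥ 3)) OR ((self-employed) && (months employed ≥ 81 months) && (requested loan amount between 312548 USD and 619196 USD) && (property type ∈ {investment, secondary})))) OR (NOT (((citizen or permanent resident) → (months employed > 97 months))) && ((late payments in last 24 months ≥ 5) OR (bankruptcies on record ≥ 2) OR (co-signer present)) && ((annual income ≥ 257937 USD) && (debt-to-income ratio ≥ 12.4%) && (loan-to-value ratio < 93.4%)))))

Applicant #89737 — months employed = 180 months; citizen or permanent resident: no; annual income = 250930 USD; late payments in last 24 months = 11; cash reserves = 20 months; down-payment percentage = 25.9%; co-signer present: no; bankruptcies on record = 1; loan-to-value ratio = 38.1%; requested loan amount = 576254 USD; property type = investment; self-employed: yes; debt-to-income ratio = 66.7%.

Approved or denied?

Atomic conditions:
  down-payment percentage ≤ 14.4%: 25.9 ≤ 14.4 is false
  bankruptcies on record ≥ 3: 1 ≥ 3 is false
  self-employed: yes → true
  months employed ≥ 81 months: 180 ≥ 81 is true
  requested loan amount between 312548 USD and 619196 USD: 576254 in [312548, 619196] is true
  property type ∈ {investment, secondary}: investment is in the set → true
  citizen or permanent resident: no → false
  months employed > 97 months: 180 > 97 is true
  late payments in last 24 months ≥ 5: 11 ≥ 5 is true
  bankruptcies on record ≥ 2: 1 ≥ 2 is false
  co-signer present: no → false
  annual income ≥ 257937 USD: 250930 ≥ 257937 is false
  debt-to-income ratio ≥ 12.4%: 66.7 ≥ 12.4 is true
  loan-to-value ratio < 93.4%: 38.1 < 93.4 is true
Combine:
[1.1.1.1] false OR false = false
[1.1.1.2] true AND true AND true AND true = true
[1.1.1] false OR true = true
[1.1] NOT true = false
[1.2.1.1] false → true (antecedent false ⇒ implication holds) = true
[1.2.1] NOT true = false
[1.2.2] true OR false OR false = true
[1.2.3] false AND true AND true = false
[1.2] false AND true AND false = false
[1] false OR false = false
[root] NOT false = true
Overall: true → approved

Approved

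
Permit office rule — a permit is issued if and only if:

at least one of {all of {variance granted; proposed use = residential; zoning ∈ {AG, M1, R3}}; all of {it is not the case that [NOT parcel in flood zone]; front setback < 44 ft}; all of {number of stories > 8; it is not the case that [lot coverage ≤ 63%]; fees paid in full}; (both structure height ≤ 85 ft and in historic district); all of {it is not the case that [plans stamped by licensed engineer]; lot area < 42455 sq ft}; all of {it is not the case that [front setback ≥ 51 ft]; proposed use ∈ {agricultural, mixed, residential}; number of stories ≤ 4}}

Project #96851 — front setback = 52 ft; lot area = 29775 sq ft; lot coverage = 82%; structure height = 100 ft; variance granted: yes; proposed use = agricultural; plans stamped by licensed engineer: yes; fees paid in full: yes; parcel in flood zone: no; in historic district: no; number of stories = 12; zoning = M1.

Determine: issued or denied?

Atomic conditions:
  variance granted: yes → true
  proposed use = residential: agricultural == residential is false
  zoning ∈ {AG, M1, R3}: M1 is in the set → true
  NOT parcel in flood zone: no → true
  front setback < 44 ft: 52 < 44 is false
  number of stories > 8: 12 > 8 is true
  lot coverage ≤ 63%: 82 ≤ 63 is false
  fees paid in full: yes → true
  structure height ≤ 85 ft: 100 ≤ 85 is false
  in historic district: no → false
  plans stamped by licensed engineer: yes → true
  lot area < 42455 sq ft: 29775 < 42455 is true
  front setback ≥ 51 ft: 52 ≥ 51 is true
  proposed use ∈ {agricultural, mixed, residential}: agricultural is in the set → true
  number of stories ≤ 4: 12 ≤ 4 is false
Combine:
[1] true AND false AND true = false
[2.1] NOT true = false
[2] false AND false = false
[3.2] NOT false = true
[3] true AND true AND true = true
[4] false AND false = false
[5.1] NOT true = false
[5] false AND true = false
[6.1] NOT true = false
[6] false AND true AND false = false
[root] false OR false OR true OR false OR false OR false = true
Overall: true → issued

Issued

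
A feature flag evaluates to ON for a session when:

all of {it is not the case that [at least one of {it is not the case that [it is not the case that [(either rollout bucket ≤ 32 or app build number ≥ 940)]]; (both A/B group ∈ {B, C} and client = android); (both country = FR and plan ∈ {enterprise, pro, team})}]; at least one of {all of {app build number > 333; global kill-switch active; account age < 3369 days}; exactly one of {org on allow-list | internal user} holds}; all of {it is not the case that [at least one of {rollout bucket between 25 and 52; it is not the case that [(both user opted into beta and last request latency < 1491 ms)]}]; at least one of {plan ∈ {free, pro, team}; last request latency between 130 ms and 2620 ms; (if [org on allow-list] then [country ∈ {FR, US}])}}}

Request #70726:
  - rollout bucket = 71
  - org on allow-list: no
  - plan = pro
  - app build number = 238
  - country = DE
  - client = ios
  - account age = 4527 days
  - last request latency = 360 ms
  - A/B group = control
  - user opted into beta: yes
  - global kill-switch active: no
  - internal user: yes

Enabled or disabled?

Enabled

Atomic conditions:
  rollout bucket ≤ 32: 71 ≤ 32 is false
  app build number ≥ 940: 238 ≥ 940 is false
  A/B group ∈ {B, C}: control is not in the set → false
  client = android: ios == android is false
  country = FR: DE == FR is false
  plan ∈ {enterprise, pro, team}: pro is in the set → true
  app build number > 333: 238 > 333 is false
  global kill-switch active: no → false
  account age < 3369 days: 4527 < 3369 is false
  org on allow-list: no → false
  internal user: yes → true
  rollout bucket between 25 and 52: 71 in [25, 52] is false
  user opted into beta: yes → true
  last request latency < 1491 ms: 360 < 1491 is true
  plan ∈ {free, pro, team}: pro is in the set → true
  last request latency between 130 ms and 2620 ms: 360 in [130, 2620] is true
  country ∈ {FR, US}: DE is not in the set → false
Combine:
[1.1.1.1.1] false OR false = false
[1.1.1.1] NOT false = true
[1.1.1] NOT true = false
[1.1.2] false AND false = false
[1.1.3] false AND true = false
[1.1] false OR false OR false = false
[1] NOT false = true
[2.1] false AND false AND false = false
[2.2] exactly-one(false, true) = true
[2] false OR true = true
[3.1.1.2.1] true AND true = true
[3.1.1.2] NOT true = false
[3.1.1] false OR false = false
[3.1] NOT false = true
[3.2.3] false → false (antecedent false ⇒ implication holds) = true
[3.2] true OR true OR true = true
[3] true AND true = true
[root] true AND true AND true = true
Overall: true → enabled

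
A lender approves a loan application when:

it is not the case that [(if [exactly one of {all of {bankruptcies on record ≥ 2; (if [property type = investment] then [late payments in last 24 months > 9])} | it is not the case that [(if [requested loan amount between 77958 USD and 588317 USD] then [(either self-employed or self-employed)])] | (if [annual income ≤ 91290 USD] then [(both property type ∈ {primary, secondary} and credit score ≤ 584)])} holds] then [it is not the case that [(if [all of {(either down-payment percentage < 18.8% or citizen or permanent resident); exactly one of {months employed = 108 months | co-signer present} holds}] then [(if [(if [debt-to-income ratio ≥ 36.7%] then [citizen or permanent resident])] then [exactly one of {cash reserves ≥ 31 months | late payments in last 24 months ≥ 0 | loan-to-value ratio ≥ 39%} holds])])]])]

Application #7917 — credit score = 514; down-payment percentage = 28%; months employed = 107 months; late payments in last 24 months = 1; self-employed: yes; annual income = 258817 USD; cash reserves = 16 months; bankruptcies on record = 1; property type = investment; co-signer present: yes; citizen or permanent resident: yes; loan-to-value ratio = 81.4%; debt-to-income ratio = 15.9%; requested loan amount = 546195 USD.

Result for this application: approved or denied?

Atomic conditions:
  bankruptcies on record ≥ 2: 1 ≥ 2 is false
  property type = investment: investment == investment is true
  late payments in last 24 months > 9: 1 > 9 is false
  requested loan amount between 77958 USD and 588317 USD: 546195 in [77958, 588317] is true
  self-employed: yes → true
  annual income ≤ 91290 USD: 258817 ≤ 91290 is false
  property type ∈ {primary, secondary}: investment is not in the set → false
  credit score ≤ 584: 514 ≤ 584 is true
  down-payment percentage < 18.8%: 28 < 18.8 is false
  citizen or permanent resident: yes → true
  months employed = 108 months: 107 == 108 is false
  co-signer present: yes → true
  debt-to-income ratio ≥ 36.7%: 15.9 ≥ 36.7 is false
  cash reserves ≥ 31 months: 16 ≥ 31 is false
  late payments in last 24 months ≥ 0: 1 ≥ 0 is true
  loan-to-value ratio ≥ 39%: 81.4 ≥ 39 is true
Combine:
[1.1.1.2] true → false = false
[1.1.1] false AND false = false
[1.1.2.1.2] true OR true = true
[1.1.2.1] true → true = true
[1.1.2] NOT true = false
[1.1.3.2] false AND true = false
[1.1.3] false → false (antecedent false ⇒ implication holds) = true
[1.1] exactly-one(false, false, true) = true
[1.2.1.1.1] false OR true = true
[1.2.1.1.2] exactly-one(false, true) = true
[1.2.1.1] true AND true = true
[1.2.1.2.1] false → true (antecedent false ⇒ implication holds) = true
[1.2.1.2.2] exactly-one(false, true, true) = false
[1.2.1.2] true → false = false
[1.2.1] true → false = false
[1.2] NOT false = true
[1] true → true = true
[root] NOT true = false
Overall: false → denied

Denied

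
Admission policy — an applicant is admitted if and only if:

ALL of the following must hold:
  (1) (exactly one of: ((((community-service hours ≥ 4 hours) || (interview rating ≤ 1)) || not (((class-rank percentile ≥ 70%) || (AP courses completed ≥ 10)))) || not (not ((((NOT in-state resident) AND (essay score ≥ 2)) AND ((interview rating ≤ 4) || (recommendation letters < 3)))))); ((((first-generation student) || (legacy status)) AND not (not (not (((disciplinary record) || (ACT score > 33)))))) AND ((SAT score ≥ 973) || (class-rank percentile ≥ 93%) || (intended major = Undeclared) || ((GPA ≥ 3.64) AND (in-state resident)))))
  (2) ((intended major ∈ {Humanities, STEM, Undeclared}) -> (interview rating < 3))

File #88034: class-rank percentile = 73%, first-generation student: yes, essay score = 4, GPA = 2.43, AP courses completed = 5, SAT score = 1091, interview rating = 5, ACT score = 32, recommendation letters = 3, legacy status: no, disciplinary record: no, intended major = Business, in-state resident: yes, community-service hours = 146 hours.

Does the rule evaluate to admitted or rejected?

Atomic conditions:
  community-service hours ≥ 4 hours: 146 ≥ 4 is true
  interview rating ≤ 1: 5 ≤ 1 is false
  class-rank percentile ≥ 70%: 73 ≥ 70 is true
  AP courses completed ≥ 10: 5 ≥ 10 is false
  NOT in-state resident: yes → false
  essay score ≥ 2: 4 ≥ 2 is true
  interview rating ≤ 4: 5 ≤ 4 is false
  recommendation letters < 3: 3 < 3 is false
  first-generation student: yes → true
  legacy status: no → false
  disciplinary record: no → false
  ACT score > 33: 32 > 33 is false
  SAT score ≥ 973: 1091 ≥ 973 is true
  class-rank percentile ≥ 93%: 73 ≥ 93 is false
  intended major = Undeclared: Business == Undeclared is false
  GPA ≥ 3.64: 2.43 ≥ 3.64 is false
  in-state resident: yes → true
  intended major ∈ {Humanities, STEM, Undeclared}: Business is not in the set → false
  interview rating < 3: 5 < 3 is false
Combine:
[1.1.1.1] true OR false = true
[1.1.1.2.1] true OR false = true
[1.1.1.2] NOT true = false
[1.1.1] true OR false = true
[1.1.2.1.1.1] false AND true = false
[1.1.2.1.1.2] false OR false = false
[1.1.2.1.1] false AND false = false
[1.1.2.1] NOT false = true
[1.1.2] NOT true = false
[1.1] true OR false = true
[1.2.1.1] true OR false = true
[1.2.1.2.1.1.1] false OR false = false
[1.2.1.2.1.1] NOT false = true
[1.2.1.2.1] NOT true = false
[1.2.1.2] NOT false = true
[1.2.1] true AND true = true
[1.2.2.4] false AND true = false
[1.2.2] true OR false OR false OR false = true
[1.2] true AND true = true
[1] exactly-one(true, true) = false
[2] false → false (antecedent false ⇒ implication holds) = true
[root] false AND true = false
Overall: false → rejected

Rejected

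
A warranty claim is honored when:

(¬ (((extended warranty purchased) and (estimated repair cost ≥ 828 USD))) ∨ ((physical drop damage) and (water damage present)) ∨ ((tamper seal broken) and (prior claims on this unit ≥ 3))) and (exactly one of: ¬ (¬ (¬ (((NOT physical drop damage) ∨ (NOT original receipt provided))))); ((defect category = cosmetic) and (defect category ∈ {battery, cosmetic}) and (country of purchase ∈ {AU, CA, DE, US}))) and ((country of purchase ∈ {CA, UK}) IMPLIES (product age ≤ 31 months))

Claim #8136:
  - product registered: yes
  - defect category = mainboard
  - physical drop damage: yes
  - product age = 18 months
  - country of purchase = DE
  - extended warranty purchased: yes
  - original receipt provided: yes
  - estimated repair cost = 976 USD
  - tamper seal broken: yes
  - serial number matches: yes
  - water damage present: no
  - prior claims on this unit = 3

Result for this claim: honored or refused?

Atomic conditions:
  extended warranty purchased: yes → true
  estimated repair cost ≥ 828 USD: 976 ≥ 828 is true
  physical drop damage: yes → true
  water damage present: no → false
  tamper seal broken: yes → true
  prior claims on this unit ≥ 3: 3 ≥ 3 is true
  NOT physical drop damage: yes → false
  NOT original receipt provided: yes → false
  defect category = cosmetic: mainboard == cosmetic is false
  defect category ∈ {battery, cosmetic}: mainboard is not in the set → false
  country of purchase ∈ {AU, CA, DE, US}: DE is in the set → true
  country of purchase ∈ {CA, UK}: DE is not in the set → false
  product age ≤ 31 months: 18 ≤ 31 is true
Combine:
[1.1.1] true AND true = true
[1.1] NOT true = false
[1.2] true AND false = false
[1.3] true AND true = true
[1] false OR false OR true = true
[2.1.1.1.1] false OR false = false
[2.1.1.1] NOT false = true
[2.1.1] NOT true = false
[2.1] NOT false = true
[2.2] false AND false AND true = false
[2] exactly-one(true, false) = true
[3] false → true (antecedent false ⇒ implication holds) = true
[root] true AND true AND true = true
Overall: true → honored

Honored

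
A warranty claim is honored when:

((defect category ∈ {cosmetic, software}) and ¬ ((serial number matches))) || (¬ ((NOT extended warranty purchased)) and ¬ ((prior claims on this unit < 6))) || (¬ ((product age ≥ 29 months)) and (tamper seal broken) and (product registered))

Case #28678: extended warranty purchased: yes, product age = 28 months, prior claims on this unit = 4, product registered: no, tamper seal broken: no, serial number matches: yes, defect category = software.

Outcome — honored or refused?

Refused

Atomic conditions:
  defect category ∈ {cosmetic, software}: software is in the set → true
  serial number matches: yes → true
  NOT extended warranty purchased: yes → false
  prior claims on this unit < 6: 4 < 6 is true
  product age ≥ 29 months: 28 ≥ 29 is false
  tamper seal broken: no → false
  product registered: no → false
Combine:
[1.2] NOT true = false
[1] true AND false = false
[2.1] NOT false = true
[2.2] NOT true = false
[2] true AND false = false
[3.1] NOT false = true
[3] true AND false AND false = false
[root] false OR false OR false = false
Overall: false → refused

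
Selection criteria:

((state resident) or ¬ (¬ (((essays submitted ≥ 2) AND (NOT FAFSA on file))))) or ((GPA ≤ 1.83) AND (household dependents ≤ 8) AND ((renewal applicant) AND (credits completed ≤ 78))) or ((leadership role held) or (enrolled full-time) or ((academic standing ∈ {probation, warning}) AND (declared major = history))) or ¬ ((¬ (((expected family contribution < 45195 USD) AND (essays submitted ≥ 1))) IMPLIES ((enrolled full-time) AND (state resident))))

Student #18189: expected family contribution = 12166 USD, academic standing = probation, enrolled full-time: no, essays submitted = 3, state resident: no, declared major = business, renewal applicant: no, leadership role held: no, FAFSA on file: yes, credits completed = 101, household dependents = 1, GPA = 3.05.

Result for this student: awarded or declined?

Atomic conditions:
  state resident: no → false
  essays submitted ≥ 2: 3 ≥ 2 is true
  NOT FAFSA on file: yes → false
  GPA ≤ 1.83: 3.05 ≤ 1.83 is false
  household dependents ≤ 8: 1 ≤ 8 is true
  renewal applicant: no → false
  credits completed ≤ 78: 101 ≤ 78 is false
  leadership role held: no → false
  enrolled full-time: no → false
  academic standing ∈ {probation, warning}: probation is in the set → true
  declared major = history: business == history is false
  expected family contribution < 45195 USD: 12166 < 45195 is true
  essays submitted ≥ 1: 3 ≥ 1 is true
Combine:
[1.2.1.1] true AND false = false
[1.2.1] NOT false = true
[1.2] NOT true = false
[1] false OR false = false
[2.3] false AND false = false
[2] false AND true AND false = false
[3.3] true AND false = false
[3] false OR false OR false = false
[4.1.1.1] true AND true = true
[4.1.1] NOT true = false
[4.1.2] false AND false = false
[4.1] false → false (antecedent false ⇒ implication holds) = true
[4] NOT true = false
[root] false OR false OR false OR false = false
Overall: false → declined

Declined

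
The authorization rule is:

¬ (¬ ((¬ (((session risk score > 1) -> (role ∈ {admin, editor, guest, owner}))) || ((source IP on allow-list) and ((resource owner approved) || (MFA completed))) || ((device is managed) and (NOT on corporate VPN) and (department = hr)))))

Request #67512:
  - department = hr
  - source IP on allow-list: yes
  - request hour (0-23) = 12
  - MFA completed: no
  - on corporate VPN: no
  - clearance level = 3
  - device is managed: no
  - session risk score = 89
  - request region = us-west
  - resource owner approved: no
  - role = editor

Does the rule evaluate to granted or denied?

Atomic conditions:
  session risk score > 1: 89 > 1 is true
  role ∈ {admin, editor, guest, owner}: editor is in the set → true
  source IP on allow-list: yes → true
  resource owner approved: no → false
  MFA completed: no → false
  device is managed: no → false
  NOT on corporate VPN: no → true
  department = hr: hr == hr is true
Combine:
[1.1.1.1] true → true = true
[1.1.1] NOT true = false
[1.1.2.2] false OR false = false
[1.1.2] true AND false = false
[1.1.3] false AND true AND true = false
[1.1] false OR false OR false = false
[1] NOT false = true
[root] NOT true = false
Overall: false → denied

Denied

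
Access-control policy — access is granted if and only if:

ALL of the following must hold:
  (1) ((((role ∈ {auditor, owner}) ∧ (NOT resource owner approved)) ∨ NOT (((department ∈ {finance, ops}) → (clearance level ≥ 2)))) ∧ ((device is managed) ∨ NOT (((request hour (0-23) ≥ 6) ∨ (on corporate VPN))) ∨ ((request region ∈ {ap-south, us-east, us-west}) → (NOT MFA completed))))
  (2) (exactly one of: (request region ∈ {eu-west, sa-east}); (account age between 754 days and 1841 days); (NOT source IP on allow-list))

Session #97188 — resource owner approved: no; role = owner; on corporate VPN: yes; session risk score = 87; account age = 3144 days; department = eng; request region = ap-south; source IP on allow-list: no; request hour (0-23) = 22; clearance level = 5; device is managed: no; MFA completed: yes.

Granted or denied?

Atomic conditions:
  role ∈ {auditor, owner}: owner is in the set → true
  NOT resource owner approved: no → true
  department ∈ {finance, ops}: eng is not in the set → false
  clearance level ≥ 2: 5 ≥ 2 is true
  device is managed: no → false
  request hour (0-23) ≥ 6: 22 ≥ 6 is true
  on corporate VPN: yes → true
  request region ∈ {ap-south, us-east, us-west}: ap-south is in the set → true
  NOT MFA completed: yes → false
  request region ∈ {eu-west, sa-east}: ap-south is not in the set → false
  account age between 754 days and 1841 days: 3144 in [754, 1841] is false
  NOT source IP on allow-list: no → true
Combine:
[1.1.1] true AND true = true
[1.1.2.1] false → true (antecedent false ⇒ implication holds) = true
[1.1.2] NOT true = false
[1.1] true OR false = true
[1.2.2.1] true OR true = true
[1.2.2] NOT true = false
[1.2.3] true → false = false
[1.2] false OR false OR false = false
[1] true AND false = false
[2] exactly-one(false, false, true) = true
[root] false AND true = false
Overall: false → denied

Denied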